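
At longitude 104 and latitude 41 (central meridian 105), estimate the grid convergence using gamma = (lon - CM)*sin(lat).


gamma = (104 - 105) * sin(41) = -1 * 0.656059 = -0.656 degrees

-0.656 degrees


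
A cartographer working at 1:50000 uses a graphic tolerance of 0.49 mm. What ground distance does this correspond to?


ground = 0.49 mm * 50000 / 1000 = 24.5 m

24.5 m


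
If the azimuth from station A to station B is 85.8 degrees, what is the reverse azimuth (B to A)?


back azimuth = (85.8 + 180) mod 360 = 265.8 degrees

265.8 degrees


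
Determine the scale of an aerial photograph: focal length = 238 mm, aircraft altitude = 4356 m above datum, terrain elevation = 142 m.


scale = f / (H - h) = 238 mm / 4214 m = 238 / 4214000 = 1:17706

1:17706


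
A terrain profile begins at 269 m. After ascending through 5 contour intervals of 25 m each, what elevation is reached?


elevation = 269 + 5 * 25 = 394 m

394 m


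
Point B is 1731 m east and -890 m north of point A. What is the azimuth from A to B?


az = atan2(1731, -890) = 117.2 deg
adjusted to 0-360: 117.2 degrees

117.2 degrees


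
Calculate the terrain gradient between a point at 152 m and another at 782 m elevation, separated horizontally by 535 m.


gradient = (782 - 152) / 535 = 630 / 535 = 1.1776

1.1776


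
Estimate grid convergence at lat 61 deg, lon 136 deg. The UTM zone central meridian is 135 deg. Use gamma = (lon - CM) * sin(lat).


gamma = (136 - 135) * sin(61) = 1 * 0.87462 = 0.875 degrees

0.875 degrees


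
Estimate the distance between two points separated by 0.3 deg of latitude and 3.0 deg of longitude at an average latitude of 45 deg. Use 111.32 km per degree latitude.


dlat_km = 0.3 * 111.32 = 33.396
dlon_km = 3.0 * 111.32 * cos(45) ≈ 236.145
dist = sqrt(33.396^2 + 236.145^2) ≈ 238.5 km

238.5 km


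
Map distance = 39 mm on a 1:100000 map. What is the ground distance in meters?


ground = 39 mm * 100000 / 1000 = 3900.0 m

3900.0 m


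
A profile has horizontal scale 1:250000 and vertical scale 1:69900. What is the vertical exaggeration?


VE = horizontal_scale / vertical_scale = 250000 / 69900 ≈ 3.6

3.6x


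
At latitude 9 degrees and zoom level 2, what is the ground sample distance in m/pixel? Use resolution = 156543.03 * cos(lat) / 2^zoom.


res = 156543.03 * cos(9) / 2^2 = 156543.03 * 0.98768834 / 4 = 38653.93 m/pixel

38653.93 m/pixel


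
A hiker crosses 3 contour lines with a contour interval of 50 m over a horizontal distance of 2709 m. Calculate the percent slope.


elevation change = 3 * 50 = 150 m
slope = 150 / 2709 * 100 = 5.5%

5.5%


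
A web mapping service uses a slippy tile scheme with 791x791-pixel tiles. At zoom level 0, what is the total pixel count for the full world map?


tiles per axis = 2^0 = 1
total tiles = 1^2 = 1
pixels per axis = 1 * 791 = 791
total pixels = 791^2 = 625681

625681 pixels


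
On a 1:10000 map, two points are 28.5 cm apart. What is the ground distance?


ground = 28.5 cm * 10000 / 100 = 2850.0 m = 2.85 km

2.85 km


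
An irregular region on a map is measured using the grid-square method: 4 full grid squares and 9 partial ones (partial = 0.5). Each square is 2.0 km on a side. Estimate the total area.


effective squares = 4 + 9 * 0.5 = 8.5
area = 8.5 * 4.0 = 34.0 km^2

34.0 km^2


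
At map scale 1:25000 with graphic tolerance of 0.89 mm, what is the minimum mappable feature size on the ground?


ground = 0.89 mm * 25000 / 1000 = 22.25 m

22.25 m


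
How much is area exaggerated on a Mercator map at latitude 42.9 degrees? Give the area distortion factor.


area_distortion = 1/cos^2(42.9) = 1.864

1.864


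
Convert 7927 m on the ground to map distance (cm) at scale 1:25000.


map_cm = 7927 * 100 / 25000 = 31.708 cm ≈ 31.71 cm

31.71 cm


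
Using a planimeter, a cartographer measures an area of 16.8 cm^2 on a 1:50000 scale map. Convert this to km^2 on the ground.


ground_area = 16.8 * (50000/100)^2 = 4200000.0 m^2 = 4.2 km^2

4.2 km^2


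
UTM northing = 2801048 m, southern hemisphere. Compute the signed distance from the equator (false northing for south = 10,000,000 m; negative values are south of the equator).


For southern: actual = 2801048 - 10000000 = -7198952 m

-7198952 m


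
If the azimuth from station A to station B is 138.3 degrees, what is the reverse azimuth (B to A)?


back azimuth = (138.3 + 180) mod 360 = 318.3 degrees

318.3 degrees


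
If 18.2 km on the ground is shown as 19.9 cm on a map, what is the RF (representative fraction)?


ground = 18.2 km = 1820000 cm; RF denominator = ground / map = 1820000 / 19.9 ≈ 91457; RF = 1:91457

1:91457


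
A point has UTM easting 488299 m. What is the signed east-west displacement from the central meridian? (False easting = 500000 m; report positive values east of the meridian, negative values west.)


displacement = 488299 - 500000 = -11701 m

-11701 m


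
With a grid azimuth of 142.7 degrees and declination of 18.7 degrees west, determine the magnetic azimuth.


magnetic azimuth = grid azimuth - declination (east +ve)
mag_az = 142.7 - -18.7 = 161.4 degrees

161.4 degrees


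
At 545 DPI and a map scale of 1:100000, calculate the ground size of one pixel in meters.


pixel_cm = 2.54 / 545 ≈ 0.004661 cm
ground = pixel_cm * 100000 / 100 = 2.54 * 100000 / (545 * 100) = 254000 / 54500 ≈ 4.66 m

4.66 m


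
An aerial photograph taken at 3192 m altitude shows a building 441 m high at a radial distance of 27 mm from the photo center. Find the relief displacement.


d = h * r / H = 441 * 27 / 3192 = 3.73 mm

3.73 mm


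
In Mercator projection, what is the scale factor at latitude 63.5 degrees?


SF = 1 / cos(63.5) = 1 / 0.446198 = 2.241

2.241


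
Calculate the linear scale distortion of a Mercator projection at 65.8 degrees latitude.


SF = 1 / cos(65.8) = 1 / 0.409923 = 2.439

2.439


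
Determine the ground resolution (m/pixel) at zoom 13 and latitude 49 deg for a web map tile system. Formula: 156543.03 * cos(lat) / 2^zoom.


res = 156543.03 * cos(49) / 2^13 = 156543.03 * 0.65605903 / 8192 = 12.54 m/pixel

12.54 m/pixel


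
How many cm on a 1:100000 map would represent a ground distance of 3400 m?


map_cm = 3400 * 100 / 100000 = 3.4 cm

3.4 cm


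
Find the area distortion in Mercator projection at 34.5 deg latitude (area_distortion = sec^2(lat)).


area_distortion = 1/cos^2(34.5) = 1.472

1.472


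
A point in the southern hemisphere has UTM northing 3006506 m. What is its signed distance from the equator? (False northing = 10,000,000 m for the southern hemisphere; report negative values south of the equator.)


For southern: actual = 3006506 - 10000000 = -6993494 m

-6993494 m


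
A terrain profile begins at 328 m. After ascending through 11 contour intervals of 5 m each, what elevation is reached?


elevation = 328 + 11 * 5 = 383 m

383 m


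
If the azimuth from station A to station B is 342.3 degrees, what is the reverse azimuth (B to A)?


back azimuth = (342.3 + 180) mod 360 = 162.3 degrees

162.3 degrees


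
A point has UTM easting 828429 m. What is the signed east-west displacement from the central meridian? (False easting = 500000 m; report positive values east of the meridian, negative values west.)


displacement = 828429 - 500000 = 328429 m

328429 m


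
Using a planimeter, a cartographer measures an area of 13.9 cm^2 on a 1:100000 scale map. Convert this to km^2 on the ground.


ground_area = 13.9 * (100000/100)^2 = 13900000.0 m^2 = 13.9 km^2

13.9 km^2


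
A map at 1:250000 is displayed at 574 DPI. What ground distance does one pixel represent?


pixel_cm = 2.54 / 574 ≈ 0.004425 cm
ground = pixel_cm * 250000 / 100 = 2.54 * 250000 / (574 * 100) = 635000 / 57400 ≈ 11.06 m

11.06 m


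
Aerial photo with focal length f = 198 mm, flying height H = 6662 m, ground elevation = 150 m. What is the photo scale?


scale = f / (H - h) = 198 mm / 6512 m = 198 / 6512000 = 1:32889

1:32889


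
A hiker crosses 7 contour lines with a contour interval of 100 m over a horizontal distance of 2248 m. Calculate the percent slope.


elevation change = 7 * 100 = 700 m
slope = 700 / 2248 * 100 = 31.1%

31.1%


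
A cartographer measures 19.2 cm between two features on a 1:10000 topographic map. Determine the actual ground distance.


ground = 19.2 cm * 10000 / 100 = 1920.0 m = 1.92 km

1.92 km


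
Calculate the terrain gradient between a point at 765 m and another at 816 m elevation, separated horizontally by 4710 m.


gradient = (816 - 765) / 4710 = 51 / 4710 = 0.0108

0.0108


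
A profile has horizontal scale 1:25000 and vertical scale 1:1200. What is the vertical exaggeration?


VE = horizontal_scale / vertical_scale = 25000 / 1200 ≈ 20.8

20.8x


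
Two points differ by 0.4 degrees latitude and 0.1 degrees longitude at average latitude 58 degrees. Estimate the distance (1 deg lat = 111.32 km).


dlat_km = 0.4 * 111.32 = 44.528
dlon_km = 0.1 * 111.32 * cos(58) ≈ 5.899
dist = sqrt(44.528^2 + 5.899^2) ≈ 44.9 km

44.9 km


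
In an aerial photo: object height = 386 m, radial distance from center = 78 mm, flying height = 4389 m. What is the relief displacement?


d = h * r / H = 386 * 78 / 4389 = 6.86 mm

6.86 mm


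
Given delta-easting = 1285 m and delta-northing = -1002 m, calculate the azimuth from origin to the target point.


az = atan2(1285, -1002) = 127.9 deg
adjusted to 0-360: 127.9 degrees

127.9 degrees


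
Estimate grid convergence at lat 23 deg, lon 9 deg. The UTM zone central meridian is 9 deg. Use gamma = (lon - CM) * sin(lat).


gamma = (9 - 9) * sin(23) = 0 * 0.390731 = 0.0 degrees

0.0 degrees


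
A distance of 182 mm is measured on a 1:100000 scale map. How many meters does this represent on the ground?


ground = 182 mm * 100000 / 1000 = 18200.0 m

18200.0 m


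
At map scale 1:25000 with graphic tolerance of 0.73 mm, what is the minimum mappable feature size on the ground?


ground = 0.73 mm * 25000 / 1000 = 18.25 m

18.25 m


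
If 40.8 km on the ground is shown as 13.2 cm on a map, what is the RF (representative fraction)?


ground = 40.8 km = 4080000 cm; RF denominator = ground / map = 4080000 / 13.2 ≈ 309091; RF = 1:309091

1:309091


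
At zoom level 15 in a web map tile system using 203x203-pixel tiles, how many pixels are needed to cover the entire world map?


tiles per axis = 2^15 = 32768
total tiles = 32768^2 = 1073741824
pixels per axis = 32768 * 203 = 6651904
total pixels = 6651904^2 = 44247826825216

44247826825216 pixels


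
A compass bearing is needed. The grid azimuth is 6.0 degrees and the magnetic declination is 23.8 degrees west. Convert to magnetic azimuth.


magnetic azimuth = grid azimuth - declination (east +ve)
mag_az = 6.0 - -23.8 = 29.8 degrees

29.8 degrees


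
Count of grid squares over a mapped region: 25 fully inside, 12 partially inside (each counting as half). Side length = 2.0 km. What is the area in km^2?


effective squares = 25 + 12 * 0.5 = 31.0
area = 31.0 * 4.0 = 124.0 km^2

124.0 km^2


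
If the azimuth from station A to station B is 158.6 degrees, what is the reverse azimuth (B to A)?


back azimuth = (158.6 + 180) mod 360 = 338.6 degrees

338.6 degrees


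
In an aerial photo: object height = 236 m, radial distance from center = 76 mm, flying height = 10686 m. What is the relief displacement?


d = h * r / H = 236 * 76 / 10686 = 1.68 mm

1.68 mm


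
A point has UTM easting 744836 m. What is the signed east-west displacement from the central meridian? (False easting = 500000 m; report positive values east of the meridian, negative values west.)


displacement = 744836 - 500000 = 244836 m

244836 m


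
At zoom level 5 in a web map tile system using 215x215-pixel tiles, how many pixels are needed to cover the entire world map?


tiles per axis = 2^5 = 32
total tiles = 32^2 = 1024
pixels per axis = 32 * 215 = 6880
total pixels = 6880^2 = 47334400

47334400 pixels


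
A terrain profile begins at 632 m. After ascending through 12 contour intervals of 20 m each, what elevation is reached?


elevation = 632 + 12 * 20 = 872 m

872 m


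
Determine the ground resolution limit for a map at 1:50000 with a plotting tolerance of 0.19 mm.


ground = 0.19 mm * 50000 / 1000 = 9.5 m

9.5 m


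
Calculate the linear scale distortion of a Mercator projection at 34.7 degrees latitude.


SF = 1 / cos(34.7) = 1 / 0.822144 = 1.216

1.216


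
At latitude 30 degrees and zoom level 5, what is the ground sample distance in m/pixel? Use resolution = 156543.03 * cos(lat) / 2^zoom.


res = 156543.03 * cos(30) / 2^5 = 156543.03 * 0.8660254 / 32 = 4236.57 m/pixel

4236.57 m/pixel


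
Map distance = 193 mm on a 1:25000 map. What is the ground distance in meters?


ground = 193 mm * 25000 / 1000 = 4825.0 m

4825.0 m


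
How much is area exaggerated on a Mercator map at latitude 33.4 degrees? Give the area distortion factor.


area_distortion = 1/cos^2(33.4) = 1.435

1.435


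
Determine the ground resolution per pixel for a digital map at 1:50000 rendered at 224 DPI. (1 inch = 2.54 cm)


pixel_cm = 2.54 / 224 ≈ 0.011339 cm
ground = pixel_cm * 50000 / 100 = 2.54 * 50000 / (224 * 100) = 127000 / 22400 ≈ 5.67 m

5.67 m


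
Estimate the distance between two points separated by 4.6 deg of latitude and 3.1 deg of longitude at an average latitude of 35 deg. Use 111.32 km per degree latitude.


dlat_km = 4.6 * 111.32 = 512.072
dlon_km = 3.1 * 111.32 * cos(35) ≈ 282.683
dist = sqrt(512.072^2 + 282.683^2) ≈ 584.9 km

584.9 km


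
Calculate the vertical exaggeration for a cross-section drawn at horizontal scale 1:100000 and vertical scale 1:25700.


VE = horizontal_scale / vertical_scale = 100000 / 25700 ≈ 3.9

3.9x


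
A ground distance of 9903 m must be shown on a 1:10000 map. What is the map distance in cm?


map_cm = 9903 * 100 / 10000 = 99.03 cm

99.03 cm


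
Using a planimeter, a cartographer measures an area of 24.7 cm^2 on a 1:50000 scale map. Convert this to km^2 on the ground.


ground_area = 24.7 * (50000/100)^2 = 6175000.0 m^2 = 6.175 km^2

6.175 km^2


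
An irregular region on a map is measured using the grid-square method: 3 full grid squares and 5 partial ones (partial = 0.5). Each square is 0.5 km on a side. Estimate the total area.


effective squares = 3 + 5 * 0.5 = 5.5
area = 5.5 * 0.25 = 1.375 km^2

1.375 km^2


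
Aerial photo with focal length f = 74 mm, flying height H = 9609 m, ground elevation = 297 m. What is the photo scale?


scale = f / (H - h) = 74 mm / 9312 m = 74 / 9312000 = 1:125838

1:125838


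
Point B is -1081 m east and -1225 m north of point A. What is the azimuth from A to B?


az = atan2(-1081, -1225) = -138.6 deg
adjusted to 0-360: 221.4 degrees

221.4 degrees


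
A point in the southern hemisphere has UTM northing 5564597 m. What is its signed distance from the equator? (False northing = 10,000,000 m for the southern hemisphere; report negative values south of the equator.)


For southern: actual = 5564597 - 10000000 = -4435403 m

-4435403 m


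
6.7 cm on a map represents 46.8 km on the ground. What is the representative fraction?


ground = 46.8 km = 4680000 cm; RF denominator = ground / map = 4680000 / 6.7 ≈ 698507; RF = 1:698507

1:698507


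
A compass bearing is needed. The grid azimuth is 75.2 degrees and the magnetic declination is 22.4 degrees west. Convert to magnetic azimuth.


magnetic azimuth = grid azimuth - declination (east +ve)
mag_az = 75.2 - -22.4 = 97.6 degrees

97.6 degrees


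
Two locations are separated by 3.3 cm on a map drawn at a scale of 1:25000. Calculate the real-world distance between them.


ground = 3.3 cm * 25000 / 100 = 825.0 m

825.0 m


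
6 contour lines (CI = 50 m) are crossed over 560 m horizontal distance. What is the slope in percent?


elevation change = 6 * 50 = 300 m
slope = 300 / 560 * 100 = 53.6%

53.6%


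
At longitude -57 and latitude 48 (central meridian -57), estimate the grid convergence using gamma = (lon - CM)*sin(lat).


gamma = (-57 - -57) * sin(48) = 0 * 0.743145 = 0.0 degrees

0.0 degrees


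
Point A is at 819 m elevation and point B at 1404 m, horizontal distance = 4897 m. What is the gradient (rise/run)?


gradient = (1404 - 819) / 4897 = 585 / 4897 = 0.1195

0.1195


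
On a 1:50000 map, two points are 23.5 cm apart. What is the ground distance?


ground = 23.5 cm * 50000 / 100 = 11750.0 m = 11.75 km

11.75 km


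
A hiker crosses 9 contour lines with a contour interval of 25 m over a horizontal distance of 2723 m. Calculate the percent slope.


elevation change = 9 * 25 = 225 m
slope = 225 / 2723 * 100 = 8.3%

8.3%


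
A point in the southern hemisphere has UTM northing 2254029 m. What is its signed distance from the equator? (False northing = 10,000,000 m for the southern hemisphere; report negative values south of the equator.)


For southern: actual = 2254029 - 10000000 = -7745971 m

-7745971 m


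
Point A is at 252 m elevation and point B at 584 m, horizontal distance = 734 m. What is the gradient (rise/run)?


gradient = (584 - 252) / 734 = 332 / 734 = 0.4523

0.4523


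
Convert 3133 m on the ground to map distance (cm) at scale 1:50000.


map_cm = 3133 * 100 / 50000 = 6.266 cm ≈ 6.27 cm

6.27 cm


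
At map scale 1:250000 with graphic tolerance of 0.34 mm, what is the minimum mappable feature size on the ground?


ground = 0.34 mm * 250000 / 1000 = 85.0 m

85.0 m


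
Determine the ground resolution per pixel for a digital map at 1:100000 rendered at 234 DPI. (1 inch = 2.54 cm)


pixel_cm = 2.54 / 234 ≈ 0.010855 cm
ground = pixel_cm * 100000 / 100 = 2.54 * 100000 / (234 * 100) = 254000 / 23400 ≈ 10.85 m

10.85 m


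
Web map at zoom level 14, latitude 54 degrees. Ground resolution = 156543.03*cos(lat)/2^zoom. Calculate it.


res = 156543.03 * cos(54) / 2^14 = 156543.03 * 0.58778525 / 16384 = 5.62 m/pixel

5.62 m/pixel


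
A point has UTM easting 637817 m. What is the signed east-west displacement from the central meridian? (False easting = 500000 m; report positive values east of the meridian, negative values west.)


displacement = 637817 - 500000 = 137817 m

137817 m


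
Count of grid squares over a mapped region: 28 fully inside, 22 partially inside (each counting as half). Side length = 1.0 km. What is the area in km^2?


effective squares = 28 + 22 * 0.5 = 39.0
area = 39.0 * 1.0 = 39.0 km^2

39.0 km^2


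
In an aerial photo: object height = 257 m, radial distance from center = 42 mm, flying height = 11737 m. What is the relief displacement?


d = h * r / H = 257 * 42 / 11737 = 0.92 mm

0.92 mm


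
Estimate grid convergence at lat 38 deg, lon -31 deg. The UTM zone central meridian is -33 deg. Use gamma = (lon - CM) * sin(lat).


gamma = (-31 - -33) * sin(38) = 2 * 0.615661 = 1.231 degrees

1.231 degrees


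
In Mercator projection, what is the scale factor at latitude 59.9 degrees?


SF = 1 / cos(59.9) = 1 / 0.501511 = 1.994

1.994


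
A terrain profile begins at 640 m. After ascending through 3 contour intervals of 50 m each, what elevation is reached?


elevation = 640 + 3 * 50 = 790 m

790 m


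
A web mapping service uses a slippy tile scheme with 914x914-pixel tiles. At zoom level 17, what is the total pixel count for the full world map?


tiles per axis = 2^17 = 131072
total tiles = 131072^2 = 17179869184
pixels per axis = 131072 * 914 = 119799808
total pixels = 119799808^2 = 14351993996836864

14351993996836864 pixels


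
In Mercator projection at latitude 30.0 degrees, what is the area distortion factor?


area_distortion = 1/cos^2(30.0) = 1.333

1.333


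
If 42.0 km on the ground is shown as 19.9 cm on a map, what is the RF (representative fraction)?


ground = 42.0 km = 4200000 cm; RF denominator = ground / map = 4200000 / 19.9 ≈ 211055; RF = 1:211055

1:211055


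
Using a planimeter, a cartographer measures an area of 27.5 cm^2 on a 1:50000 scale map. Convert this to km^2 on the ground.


ground_area = 27.5 * (50000/100)^2 = 6875000.0 m^2 = 6.875 km^2

6.875 km^2


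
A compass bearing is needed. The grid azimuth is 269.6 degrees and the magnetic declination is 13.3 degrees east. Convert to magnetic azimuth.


magnetic azimuth = grid azimuth - declination (east +ve)
mag_az = 269.6 - 13.3 = 256.3 degrees

256.3 degrees


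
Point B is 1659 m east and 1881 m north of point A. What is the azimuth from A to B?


az = atan2(1659, 1881) = 41.4 deg
adjusted to 0-360: 41.4 degrees

41.4 degrees


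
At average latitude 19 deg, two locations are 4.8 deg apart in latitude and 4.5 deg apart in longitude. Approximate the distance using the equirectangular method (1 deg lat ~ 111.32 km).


dlat_km = 4.8 * 111.32 = 534.336
dlon_km = 4.5 * 111.32 * cos(19) ≈ 473.648
dist = sqrt(534.336^2 + 473.648^2) ≈ 714.0 km

714.0 km


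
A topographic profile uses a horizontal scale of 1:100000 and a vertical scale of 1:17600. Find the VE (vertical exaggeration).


VE = horizontal_scale / vertical_scale = 100000 / 17600 ≈ 5.7

5.7x


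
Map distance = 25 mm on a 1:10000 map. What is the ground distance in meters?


ground = 25 mm * 10000 / 1000 = 250.0 m

250.0 m


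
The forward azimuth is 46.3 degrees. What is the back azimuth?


back azimuth = (46.3 + 180) mod 360 = 226.3 degrees

226.3 degrees


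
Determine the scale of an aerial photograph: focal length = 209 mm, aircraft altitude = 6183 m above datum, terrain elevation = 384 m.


scale = f / (H - h) = 209 mm / 5799 m = 209 / 5799000 = 1:27746

1:27746


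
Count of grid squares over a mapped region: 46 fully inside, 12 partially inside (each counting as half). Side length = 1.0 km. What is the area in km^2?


effective squares = 46 + 12 * 0.5 = 52.0
area = 52.0 * 1.0 = 52.0 km^2

52.0 km^2


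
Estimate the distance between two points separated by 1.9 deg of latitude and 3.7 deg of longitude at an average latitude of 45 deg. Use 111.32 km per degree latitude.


dlat_km = 1.9 * 111.32 = 211.508
dlon_km = 3.7 * 111.32 * cos(45) ≈ 291.246
dist = sqrt(211.508^2 + 291.246^2) ≈ 359.9 km

359.9 km


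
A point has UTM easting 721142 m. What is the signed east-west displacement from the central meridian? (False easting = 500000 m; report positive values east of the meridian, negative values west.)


displacement = 721142 - 500000 = 221142 m

221142 m


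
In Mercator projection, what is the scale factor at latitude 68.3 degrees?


SF = 1 / cos(68.3) = 1 / 0.369747 = 2.705

2.705


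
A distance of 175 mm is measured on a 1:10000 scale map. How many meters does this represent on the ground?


ground = 175 mm * 10000 / 1000 = 1750.0 m

1750.0 m


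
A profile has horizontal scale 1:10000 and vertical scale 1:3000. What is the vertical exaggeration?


VE = horizontal_scale / vertical_scale = 10000 / 3000 ≈ 3.3

3.3x


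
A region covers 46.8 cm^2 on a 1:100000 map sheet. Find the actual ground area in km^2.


ground_area = 46.8 * (100000/100)^2 = 46800000.0 m^2 = 46.8 km^2

46.8 km^2


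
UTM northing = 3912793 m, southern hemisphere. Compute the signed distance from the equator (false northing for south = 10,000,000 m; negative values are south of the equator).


For southern: actual = 3912793 - 10000000 = -6087207 m

-6087207 m


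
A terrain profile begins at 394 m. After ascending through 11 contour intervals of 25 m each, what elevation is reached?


elevation = 394 + 11 * 25 = 669 m

669 m


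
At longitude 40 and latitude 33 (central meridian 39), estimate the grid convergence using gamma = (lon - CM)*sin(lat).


gamma = (40 - 39) * sin(33) = 1 * 0.544639 = 0.545 degrees

0.545 degrees


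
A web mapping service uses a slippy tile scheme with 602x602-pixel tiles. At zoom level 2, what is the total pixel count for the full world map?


tiles per axis = 2^2 = 4
total tiles = 4^2 = 16
pixels per axis = 4 * 602 = 2408
total pixels = 2408^2 = 5798464

5798464 pixels


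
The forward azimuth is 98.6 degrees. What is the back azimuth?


back azimuth = (98.6 + 180) mod 360 = 278.6 degrees

278.6 degrees


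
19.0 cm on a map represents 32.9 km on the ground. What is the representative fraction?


ground = 32.9 km = 3290000 cm; RF denominator = ground / map = 3290000 / 19.0 ≈ 173158; RF = 1:173158

1:173158


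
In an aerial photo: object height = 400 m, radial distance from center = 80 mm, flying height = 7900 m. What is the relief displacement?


d = h * r / H = 400 * 80 / 7900 = 4.05 mm

4.05 mm


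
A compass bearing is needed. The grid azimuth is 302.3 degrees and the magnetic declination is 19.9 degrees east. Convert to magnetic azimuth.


magnetic azimuth = grid azimuth - declination (east +ve)
mag_az = 302.3 - 19.9 = 282.4 degrees

282.4 degrees


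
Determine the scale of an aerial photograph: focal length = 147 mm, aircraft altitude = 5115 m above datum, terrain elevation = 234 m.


scale = f / (H - h) = 147 mm / 4881 m = 147 / 4881000 = 1:33204

1:33204


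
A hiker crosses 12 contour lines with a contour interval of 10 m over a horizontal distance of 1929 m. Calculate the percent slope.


elevation change = 12 * 10 = 120 m
slope = 120 / 1929 * 100 = 6.2%

6.2%


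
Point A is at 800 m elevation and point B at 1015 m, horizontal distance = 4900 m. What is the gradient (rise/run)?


gradient = (1015 - 800) / 4900 = 215 / 4900 = 0.0439

0.0439


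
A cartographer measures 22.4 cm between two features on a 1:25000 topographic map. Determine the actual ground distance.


ground = 22.4 cm * 25000 / 100 = 5600.0 m = 5.6 km

5.6 km


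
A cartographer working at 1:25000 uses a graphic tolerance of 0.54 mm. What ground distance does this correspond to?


ground = 0.54 mm * 25000 / 1000 = 13.5 m

13.5 m


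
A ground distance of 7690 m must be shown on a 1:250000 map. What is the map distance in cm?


map_cm = 7690 * 100 / 250000 = 3.076 cm ≈ 3.08 cm

3.08 cm


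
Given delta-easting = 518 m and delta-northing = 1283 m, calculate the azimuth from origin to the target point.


az = atan2(518, 1283) = 22.0 deg
adjusted to 0-360: 22.0 degrees

22.0 degrees


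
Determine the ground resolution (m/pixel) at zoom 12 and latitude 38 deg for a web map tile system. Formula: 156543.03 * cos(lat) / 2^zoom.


res = 156543.03 * cos(38) / 2^12 = 156543.03 * 0.78801075 / 4096 = 30.12 m/pixel

30.12 m/pixel


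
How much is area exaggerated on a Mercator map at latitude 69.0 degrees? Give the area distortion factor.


area_distortion = 1/cos^2(69.0) = 7.786

7.786


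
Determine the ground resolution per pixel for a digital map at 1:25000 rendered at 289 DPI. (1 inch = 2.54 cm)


pixel_cm = 2.54 / 289 ≈ 0.008789 cm
ground = pixel_cm * 25000 / 100 = 2.54 * 25000 / (289 * 100) = 63500 / 28900 ≈ 2.2 m

2.2 m


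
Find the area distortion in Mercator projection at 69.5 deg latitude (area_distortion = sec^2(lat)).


area_distortion = 1/cos^2(69.5) = 8.154

8.154


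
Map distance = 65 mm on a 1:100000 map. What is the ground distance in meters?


ground = 65 mm * 100000 / 1000 = 6500.0 m

6500.0 m


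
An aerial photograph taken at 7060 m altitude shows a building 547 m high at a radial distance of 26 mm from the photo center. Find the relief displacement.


d = h * r / H = 547 * 26 / 7060 = 2.01 mm

2.01 mm


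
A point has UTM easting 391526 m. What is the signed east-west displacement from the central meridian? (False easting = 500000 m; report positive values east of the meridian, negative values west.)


displacement = 391526 - 500000 = -108474 m

-108474 m


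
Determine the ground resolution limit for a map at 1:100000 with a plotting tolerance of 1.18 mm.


ground = 1.18 mm * 100000 / 1000 = 118.0 m

118.0 m


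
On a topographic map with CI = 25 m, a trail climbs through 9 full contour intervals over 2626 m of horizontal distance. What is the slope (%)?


elevation change = 9 * 25 = 225 m
slope = 225 / 2626 * 100 = 8.6%

8.6%


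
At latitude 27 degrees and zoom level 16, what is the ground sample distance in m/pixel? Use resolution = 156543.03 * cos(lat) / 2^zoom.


res = 156543.03 * cos(27) / 2^16 = 156543.03 * 0.89100652 / 65536 = 2.13 m/pixel

2.13 m/pixel


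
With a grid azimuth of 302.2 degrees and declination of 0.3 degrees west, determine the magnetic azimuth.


magnetic azimuth = grid azimuth - declination (east +ve)
mag_az = 302.2 - -0.3 = 302.5 degrees

302.5 degrees


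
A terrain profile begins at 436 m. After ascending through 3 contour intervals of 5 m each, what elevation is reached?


elevation = 436 + 3 * 5 = 451 m

451 m


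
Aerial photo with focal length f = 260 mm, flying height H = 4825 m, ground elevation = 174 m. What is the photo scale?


scale = f / (H - h) = 260 mm / 4651 m = 260 / 4651000 = 1:17888

1:17888


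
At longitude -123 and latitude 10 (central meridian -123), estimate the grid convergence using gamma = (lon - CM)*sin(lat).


gamma = (-123 - -123) * sin(10) = 0 * 0.173648 = 0.0 degrees

0.0 degrees


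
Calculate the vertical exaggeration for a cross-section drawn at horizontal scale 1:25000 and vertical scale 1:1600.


VE = horizontal_scale / vertical_scale = 25000 / 1600 = 15.625 ≈ 15.6

15.6x


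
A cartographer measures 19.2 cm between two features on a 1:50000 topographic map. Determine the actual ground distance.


ground = 19.2 cm * 50000 / 100 = 9600.0 m = 9.6 km

9.6 km


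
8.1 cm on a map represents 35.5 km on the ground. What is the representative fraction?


ground = 35.5 km = 3550000 cm; RF denominator = ground / map = 3550000 / 8.1 ≈ 438272; RF = 1:438272

1:438272


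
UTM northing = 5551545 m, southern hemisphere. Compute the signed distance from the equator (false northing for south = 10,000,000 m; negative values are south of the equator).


For southern: actual = 5551545 - 10000000 = -4448455 m

-4448455 m


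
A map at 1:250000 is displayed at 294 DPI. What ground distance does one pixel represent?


pixel_cm = 2.54 / 294 ≈ 0.008639 cm
ground = pixel_cm * 250000 / 100 = 2.54 * 250000 / (294 * 100) = 635000 / 29400 ≈ 21.6 m

21.6 m


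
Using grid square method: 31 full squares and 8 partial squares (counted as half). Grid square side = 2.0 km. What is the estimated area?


effective squares = 31 + 8 * 0.5 = 35.0
area = 35.0 * 4.0 = 140.0 km^2

140.0 km^2


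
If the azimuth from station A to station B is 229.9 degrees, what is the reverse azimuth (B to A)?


back azimuth = (229.9 + 180) mod 360 = 49.9 degrees

49.9 degrees


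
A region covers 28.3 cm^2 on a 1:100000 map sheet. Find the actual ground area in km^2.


ground_area = 28.3 * (100000/100)^2 = 28300000.0 m^2 = 28.3 km^2

28.3 km^2


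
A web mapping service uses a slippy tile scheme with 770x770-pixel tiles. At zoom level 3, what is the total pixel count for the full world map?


tiles per axis = 2^3 = 8
total tiles = 8^2 = 64
pixels per axis = 8 * 770 = 6160
total pixels = 6160^2 = 37945600

37945600 pixels


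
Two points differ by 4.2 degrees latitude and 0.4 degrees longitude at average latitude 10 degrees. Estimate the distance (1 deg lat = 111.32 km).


dlat_km = 4.2 * 111.32 = 467.544
dlon_km = 0.4 * 111.32 * cos(10) ≈ 43.852
dist = sqrt(467.544^2 + 43.852^2) ≈ 469.6 km

469.6 km


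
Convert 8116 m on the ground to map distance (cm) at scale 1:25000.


map_cm = 8116 * 100 / 25000 = 32.464 cm ≈ 32.46 cm

32.46 cm


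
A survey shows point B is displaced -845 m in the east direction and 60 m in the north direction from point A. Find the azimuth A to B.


az = atan2(-845, 60) = -85.9 deg
adjusted to 0-360: 274.1 degrees

274.1 degrees


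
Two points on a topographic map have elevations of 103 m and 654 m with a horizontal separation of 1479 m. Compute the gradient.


gradient = (654 - 103) / 1479 = 551 / 1479 = 0.3725

0.3725


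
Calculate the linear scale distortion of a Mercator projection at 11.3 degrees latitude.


SF = 1 / cos(11.3) = 1 / 0.980615 = 1.02

1.02


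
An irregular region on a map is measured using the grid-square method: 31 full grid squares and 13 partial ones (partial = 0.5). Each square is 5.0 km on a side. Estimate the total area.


effective squares = 31 + 13 * 0.5 = 37.5
area = 37.5 * 25.0 = 937.5 km^2

937.5 km^2


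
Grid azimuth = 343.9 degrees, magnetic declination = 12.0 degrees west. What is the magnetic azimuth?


magnetic azimuth = grid azimuth - declination (east +ve)
mag_az = 343.9 - -12.0 = 355.9 degrees

355.9 degrees


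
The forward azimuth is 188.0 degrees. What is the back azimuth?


back azimuth = (188.0 + 180) mod 360 = 8.0 degrees

8.0 degrees


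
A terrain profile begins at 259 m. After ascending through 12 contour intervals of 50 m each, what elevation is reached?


elevation = 259 + 12 * 50 = 859 m

859 m


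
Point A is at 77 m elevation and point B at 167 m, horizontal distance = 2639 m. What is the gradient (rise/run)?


gradient = (167 - 77) / 2639 = 90 / 2639 = 0.0341

0.0341


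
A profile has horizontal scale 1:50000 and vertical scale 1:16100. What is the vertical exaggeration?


VE = horizontal_scale / vertical_scale = 50000 / 16100 ≈ 3.1

3.1x


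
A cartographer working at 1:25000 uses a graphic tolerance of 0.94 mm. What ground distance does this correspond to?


ground = 0.94 mm * 25000 / 1000 = 23.5 m

23.5 m


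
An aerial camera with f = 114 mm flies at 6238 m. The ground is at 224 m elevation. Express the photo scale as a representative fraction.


scale = f / (H - h) = 114 mm / 6014 m = 114 / 6014000 = 1:52754

1:52754


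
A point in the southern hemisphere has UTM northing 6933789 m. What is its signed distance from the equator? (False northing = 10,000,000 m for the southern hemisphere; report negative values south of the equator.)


For southern: actual = 6933789 - 10000000 = -3066211 m

-3066211 m


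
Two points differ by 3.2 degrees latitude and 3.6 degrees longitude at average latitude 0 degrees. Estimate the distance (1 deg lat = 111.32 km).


dlat_km = 3.2 * 111.32 = 356.224
dlon_km = 3.6 * 111.32 * cos(0) ≈ 400.752
dist = sqrt(356.224^2 + 400.752^2) ≈ 536.2 km

536.2 km


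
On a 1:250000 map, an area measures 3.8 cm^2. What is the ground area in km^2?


ground_area = 3.8 * (250000/100)^2 = 23750000.0 m^2 = 23.75 km^2

23.75 km^2


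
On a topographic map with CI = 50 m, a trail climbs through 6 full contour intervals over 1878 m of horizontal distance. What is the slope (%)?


elevation change = 6 * 50 = 300 m
slope = 300 / 1878 * 100 = 16.0%

16.0%


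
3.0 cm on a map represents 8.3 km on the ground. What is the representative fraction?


ground = 8.3 km = 830000 cm; RF denominator = ground / map = 830000 / 3.0 ≈ 276667; RF = 1:276667

1:276667


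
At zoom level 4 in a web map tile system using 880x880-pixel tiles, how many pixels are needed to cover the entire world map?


tiles per axis = 2^4 = 16
total tiles = 16^2 = 256
pixels per axis = 16 * 880 = 14080
total pixels = 14080^2 = 198246400

198246400 pixels


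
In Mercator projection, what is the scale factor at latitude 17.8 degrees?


SF = 1 / cos(17.8) = 1 / 0.952129 = 1.05

1.05


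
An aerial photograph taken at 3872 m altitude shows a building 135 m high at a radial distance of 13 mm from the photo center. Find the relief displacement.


d = h * r / H = 135 * 13 / 3872 = 0.45 mm

0.45 mm


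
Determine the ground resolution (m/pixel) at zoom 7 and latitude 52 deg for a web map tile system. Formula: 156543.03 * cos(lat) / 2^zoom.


res = 156543.03 * cos(52) / 2^7 = 156543.03 * 0.61566148 / 128 = 752.95 m/pixel

752.95 m/pixel


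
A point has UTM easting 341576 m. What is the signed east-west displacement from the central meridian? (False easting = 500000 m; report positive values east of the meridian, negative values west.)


displacement = 341576 - 500000 = -158424 m

-158424 m


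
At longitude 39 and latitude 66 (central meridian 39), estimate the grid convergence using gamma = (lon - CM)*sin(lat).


gamma = (39 - 39) * sin(66) = 0 * 0.913545 = 0.0 degrees

0.0 degrees


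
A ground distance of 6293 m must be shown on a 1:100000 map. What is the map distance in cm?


map_cm = 6293 * 100 / 100000 = 6.293 cm ≈ 6.29 cm

6.29 cm


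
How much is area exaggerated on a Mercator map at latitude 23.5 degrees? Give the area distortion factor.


area_distortion = 1/cos^2(23.5) = 1.189

1.189


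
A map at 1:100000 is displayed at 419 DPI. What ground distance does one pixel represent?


pixel_cm = 2.54 / 419 ≈ 0.006062 cm
ground = pixel_cm * 100000 / 100 = 2.54 * 100000 / (419 * 100) = 254000 / 41900 ≈ 6.06 m

6.06 m


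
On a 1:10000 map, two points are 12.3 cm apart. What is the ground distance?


ground = 12.3 cm * 10000 / 100 = 1230.0 m = 1.23 km

1.23 km


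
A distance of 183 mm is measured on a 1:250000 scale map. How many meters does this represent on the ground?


ground = 183 mm * 250000 / 1000 = 45750.0 m

45750.0 m


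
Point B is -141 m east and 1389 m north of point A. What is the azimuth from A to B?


az = atan2(-141, 1389) = -5.8 deg
adjusted to 0-360: 354.2 degrees

354.2 degrees


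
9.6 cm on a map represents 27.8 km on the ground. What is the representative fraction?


ground = 27.8 km = 2780000 cm; RF denominator = ground / map = 2780000 / 9.6 ≈ 289583; RF = 1:289583

1:289583


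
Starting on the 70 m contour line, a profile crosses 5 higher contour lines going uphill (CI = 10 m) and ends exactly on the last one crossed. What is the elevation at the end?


elevation = 70 + 5 * 10 = 120 m

120 m


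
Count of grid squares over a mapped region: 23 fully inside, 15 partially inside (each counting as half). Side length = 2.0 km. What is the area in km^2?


effective squares = 23 + 15 * 0.5 = 30.5
area = 30.5 * 4.0 = 122.0 km^2

122.0 km^2


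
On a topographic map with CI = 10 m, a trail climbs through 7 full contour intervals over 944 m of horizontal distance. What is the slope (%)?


elevation change = 7 * 10 = 70 m
slope = 70 / 944 * 100 = 7.4%

7.4%


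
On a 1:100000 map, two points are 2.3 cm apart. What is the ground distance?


ground = 2.3 cm * 100000 / 100 = 2300.0 m = 2.3 km

2.3 km


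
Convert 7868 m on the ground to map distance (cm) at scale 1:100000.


map_cm = 7868 * 100 / 100000 = 7.868 cm ≈ 7.87 cm

7.87 cm


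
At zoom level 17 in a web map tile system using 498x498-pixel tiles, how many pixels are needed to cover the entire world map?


tiles per axis = 2^17 = 131072
total tiles = 131072^2 = 17179869184
pixels per axis = 131072 * 498 = 65273856
total pixels = 65273856^2 = 4260676277108736

4260676277108736 pixels


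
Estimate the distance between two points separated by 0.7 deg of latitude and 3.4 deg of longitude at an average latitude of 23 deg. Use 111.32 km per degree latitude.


dlat_km = 0.7 * 111.32 = 77.924
dlon_km = 3.4 * 111.32 * cos(23) ≈ 348.4
dist = sqrt(77.924^2 + 348.4^2) ≈ 357.0 km

357.0 km


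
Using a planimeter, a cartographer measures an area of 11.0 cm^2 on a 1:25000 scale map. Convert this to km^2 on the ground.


ground_area = 11.0 * (25000/100)^2 = 687500.0 m^2 = 0.6875 km^2 ≈ 0.688 km^2

0.688 km^2
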